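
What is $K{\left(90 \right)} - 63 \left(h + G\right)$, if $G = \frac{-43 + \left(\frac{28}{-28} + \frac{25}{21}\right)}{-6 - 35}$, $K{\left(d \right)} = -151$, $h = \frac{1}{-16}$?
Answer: $- \frac{139625}{656} \approx -212.84$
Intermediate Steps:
$h = - \frac{1}{16} \approx -0.0625$
$G = \frac{899}{861}$ ($G = \frac{-43 + \left(28 \left(- \frac{1}{28}\right) + 25 \cdot \frac{1}{21}\right)}{-41} = \left(-43 + \left(-1 + \frac{25}{21}\right)\right) \left(- \frac{1}{41}\right) = \left(-43 + \frac{4}{21}\right) \left(- \frac{1}{41}\right) = \left(- \frac{899}{21}\right) \left(- \frac{1}{41}\right) = \frac{899}{861} \approx 1.0441$)
$K{\left(90 \right)} - 63 \left(h + G\right) = -151 - 63 \left(- \frac{1}{16} + \frac{899}{861}\right) = -151 - 63 \cdot \frac{13523}{13776} = -151 - \frac{40569}{656} = - \frac{139625}{656}$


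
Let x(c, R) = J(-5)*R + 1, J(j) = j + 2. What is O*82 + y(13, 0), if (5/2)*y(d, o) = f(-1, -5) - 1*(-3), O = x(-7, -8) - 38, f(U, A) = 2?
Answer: -1064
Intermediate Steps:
J(j) = 2 + j
x(c, R) = 1 - 3*R (x(c, R) = (2 - 5)*R + 1 = -3*R + 1 = 1 - 3*R)
O = -13 (O = (1 - 3*(-8)) - 38 = (1 + 24) - 38 = 25 - 38 = -13)
y(d, o) = 2 (y(d, o) = 2*(2 - 1*(-3))/5 = 2*(2 + 3)/5 = (⅖)*5 = 2)
O*82 + y(13, 0) = -13*82 + 2 = -1066 + 2 = -1064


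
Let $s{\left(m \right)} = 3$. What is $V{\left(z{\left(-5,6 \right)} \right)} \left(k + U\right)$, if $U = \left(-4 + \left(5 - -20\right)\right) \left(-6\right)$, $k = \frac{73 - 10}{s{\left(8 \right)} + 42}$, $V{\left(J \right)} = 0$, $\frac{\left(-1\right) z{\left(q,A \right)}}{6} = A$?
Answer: $0$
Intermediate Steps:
$z{\left(q,A \right)} = - 6 A$
$k = \frac{7}{5}$ ($k = \frac{73 - 10}{3 + 42} = \frac{63}{45} = 63 \cdot \frac{1}{45} = \frac{7}{5} \approx 1.4$)
$U = -126$ ($U = \left(-4 + \left(5 + 20\right)\right) \left(-6\right) = \left(-4 + 25\right) \left(-6\right) = 21 \left(-6\right) = -126$)
$V{\left(z{\left(-5,6 \right)} \right)} \left(k + U\right) = 0 \left(\frac{7}{5} - 126\right) = 0 \left(- \frac{623}{5}\right) = 0$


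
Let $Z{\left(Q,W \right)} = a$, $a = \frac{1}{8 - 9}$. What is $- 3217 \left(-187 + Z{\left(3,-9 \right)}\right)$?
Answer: $604796$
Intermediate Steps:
$a = -1$ ($a = \frac{1}{-1} = -1$)
$Z{\left(Q,W \right)} = -1$
$- 3217 \left(-187 + Z{\left(3,-9 \right)}\right) = - 3217 \left(-187 - 1\right) = \left(-3217\right) \left(-188\right) = 604796$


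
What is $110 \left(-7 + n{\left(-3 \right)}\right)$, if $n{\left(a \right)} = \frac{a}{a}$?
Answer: $-660$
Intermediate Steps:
$n{\left(a \right)} = 1$
$110 \left(-7 + n{\left(-3 \right)}\right) = 110 \left(-7 + 1\right) = 110 \left(-6\right) = -660$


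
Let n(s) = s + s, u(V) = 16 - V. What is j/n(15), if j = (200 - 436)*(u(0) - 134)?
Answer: 13924/15 ≈ 928.27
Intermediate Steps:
n(s) = 2*s
j = 27848 (j = (200 - 436)*((16 - 1*0) - 134) = -236*((16 + 0) - 134) = -236*(16 - 134) = -236*(-118) = 27848)
j/n(15) = 27848/((2*15)) = 27848/30 = 27848*(1/30) = 13924/15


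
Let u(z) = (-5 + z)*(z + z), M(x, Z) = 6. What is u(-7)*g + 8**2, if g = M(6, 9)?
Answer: 1072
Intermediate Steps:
g = 6
u(z) = 2*z*(-5 + z) (u(z) = (-5 + z)*(2*z) = 2*z*(-5 + z))
u(-7)*g + 8**2 = (2*(-7)*(-5 - 7))*6 + 8**2 = (2*(-7)*(-12))*6 + 64 = 168*6 + 64 = 1008 + 64 = 1072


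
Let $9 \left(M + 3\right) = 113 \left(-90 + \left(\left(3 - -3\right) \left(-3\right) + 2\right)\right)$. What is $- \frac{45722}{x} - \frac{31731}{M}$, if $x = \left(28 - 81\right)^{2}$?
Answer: $\frac{36185543}{4817435} \approx 7.5114$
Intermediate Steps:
$x = 2809$ ($x = \left(-53\right)^{2} = 2809$)
$M = - \frac{12005}{9}$ ($M = -3 + \frac{113 \left(-90 + \left(\left(3 - -3\right) \left(-3\right) + 2\right)\right)}{9} = -3 + \frac{113 \left(-90 + \left(\left(3 + 3\right) \left(-3\right) + 2\right)\right)}{9} = -3 + \frac{113 \left(-90 + \left(6 \left(-3\right) + 2\right)\right)}{9} = -3 + \frac{113 \left(-90 + \left(-18 + 2\right)\right)}{9} = -3 + \frac{113 \left(-90 - 16\right)}{9} = -3 + \frac{113 \left(-106\right)}{9} = -3 + \frac{1}{9} \left(-11978\right) = -3 - \frac{11978}{9} = - \frac{12005}{9} \approx -1333.9$)
$- \frac{45722}{x} - \frac{31731}{M} = - \frac{45722}{2809} - \frac{31731}{- \frac{12005}{9}} = \left(-45722\right) \frac{1}{2809} - - \frac{40797}{1715} = - \frac{45722}{2809} + \frac{40797}{1715} = \frac{36185543}{4817435}$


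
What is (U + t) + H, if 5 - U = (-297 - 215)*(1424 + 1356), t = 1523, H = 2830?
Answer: 1427718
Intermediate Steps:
U = 1423365 (U = 5 - (-297 - 215)*(1424 + 1356) = 5 - (-512)*2780 = 5 - 1*(-1423360) = 5 + 1423360 = 1423365)
(U + t) + H = (1423365 + 1523) + 2830 = 1424888 + 2830 = 1427718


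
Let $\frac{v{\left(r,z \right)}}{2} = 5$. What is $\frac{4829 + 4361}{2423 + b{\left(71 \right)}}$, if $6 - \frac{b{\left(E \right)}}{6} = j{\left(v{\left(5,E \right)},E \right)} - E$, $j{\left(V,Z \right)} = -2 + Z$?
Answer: $\frac{9190}{2471} \approx 3.7191$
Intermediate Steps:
$v{\left(r,z \right)} = 10$ ($v{\left(r,z \right)} = 2 \cdot 5 = 10$)
$b{\left(E \right)} = 48$ ($b{\left(E \right)} = 36 - 6 \left(\left(-2 + E\right) - E\right) = 36 - -12 = 36 + 12 = 48$)
$\frac{4829 + 4361}{2423 + b{\left(71 \right)}} = \frac{4829 + 4361}{2423 + 48} = \frac{9190}{2471}$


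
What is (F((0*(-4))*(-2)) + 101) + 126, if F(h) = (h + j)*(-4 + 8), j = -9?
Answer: 191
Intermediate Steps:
F(h) = -36 + 4*h (F(h) = (h - 9)*(-4 + 8) = (-9 + h)*4 = -36 + 4*h)
(F((0*(-4))*(-2)) + 101) + 126 = ((-36 + 4*((0*(-4))*(-2))) + 101) + 126 = ((-36 + 4*(0*(-2))) + 101) + 126 = ((-36 + 4*0) + 101) + 126 = ((-36 + 0) + 101) + 126 = (-36 + 101) + 126 = 65 + 126 = 191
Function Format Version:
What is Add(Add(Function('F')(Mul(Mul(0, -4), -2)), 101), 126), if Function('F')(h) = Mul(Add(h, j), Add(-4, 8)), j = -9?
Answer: 191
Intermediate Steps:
Function('F')(h) = Add(-36, Mul(4, h)) (Function('F')(h) = Mul(Add(h, -9), Add(-4, 8)) = Mul(Add(-9, h), 4) = Add(-36, Mul(4, h)))
Add(Add(Function('F')(Mul(Mul(0, -4), -2)), 101), 126) = Add(Add(Add(-36, Mul(4, Mul(Mul(0, -4), -2))), 101), 126) = Add(Add(Add(-36, Mul(4, Mul(0, -2))), 101), 126) = Add(Add(Add(-36, Mul(4, 0)), 101), 126) = Add(Add(Add(-36, 0), 101), 126) = Add(Add(-36, 101), 126) = Add(65, 126) = 191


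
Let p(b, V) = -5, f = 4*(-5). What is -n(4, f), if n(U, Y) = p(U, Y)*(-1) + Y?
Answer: 15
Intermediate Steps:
f = -20
n(U, Y) = 5 + Y (n(U, Y) = -5*(-1) + Y = 5 + Y)
-n(4, f) = -(5 - 20) = -1*(-15) = 15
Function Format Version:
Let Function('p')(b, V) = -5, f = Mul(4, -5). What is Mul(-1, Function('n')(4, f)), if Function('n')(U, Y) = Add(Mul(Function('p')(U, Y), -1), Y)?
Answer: 15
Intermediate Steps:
f = -20
Function('n')(U, Y) = Add(5, Y) (Function('n')(U, Y) = Add(Mul(-5, -1), Y) = Add(5, Y))
Mul(-1, Function('n')(4, f)) = Mul(-1, Add(5, -20)) = Mul(-1, -15) = 15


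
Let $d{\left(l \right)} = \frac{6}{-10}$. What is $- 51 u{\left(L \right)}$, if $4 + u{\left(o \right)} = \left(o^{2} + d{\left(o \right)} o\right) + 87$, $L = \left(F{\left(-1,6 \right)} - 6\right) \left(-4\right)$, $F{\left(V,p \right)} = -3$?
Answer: $- \frac{346137}{5} \approx -69227.0$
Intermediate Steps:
$d{\left(l \right)} = - \frac{3}{5}$ ($d{\left(l \right)} = 6 \left(- \frac{1}{10}\right) = - \frac{3}{5}$)
$L = 36$ ($L = \left(-3 - 6\right) \left(-4\right) = \left(-9\right) \left(-4\right) = 36$)
$u{\left(o \right)} = 83 + o^{2} - \frac{3 o}{5}$ ($u{\left(o \right)} = -4 + \left(\left(o^{2} - \frac{3 o}{5}\right) + 87\right) = -4 + \left(87 + o^{2} - \frac{3 o}{5}\right) = 83 + o^{2} - \frac{3 o}{5}$)
$- 51 u{\left(L \right)} = - 51 \left(83 + 36^{2} - \frac{108}{5}\right) = - 51 \left(83 + 1296 - \frac{108}{5}\right) = \left(-51\right) \frac{6787}{5} = - \frac{346137}{5}$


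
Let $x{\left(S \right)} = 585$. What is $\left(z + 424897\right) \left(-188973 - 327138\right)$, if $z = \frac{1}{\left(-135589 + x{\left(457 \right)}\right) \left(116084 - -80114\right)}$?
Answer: $- \frac{5808553481127990250953}{26487514792} \approx -2.1929 \cdot 10^{11}$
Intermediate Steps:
$z = - \frac{1}{26487514792}$ ($z = \frac{1}{\left(-135589 + 585\right) \left(116084 - -80114\right)} = \frac{1}{\left(-135004\right) \left(116084 + 80114\right)} = - \frac{1}{135004 \cdot 196198} = \left(- \frac{1}{135004}\right) \frac{1}{196198} = - \frac{1}{26487514792} \approx -3.7754 \cdot 10^{-11}$)
$\left(z + 424897\right) \left(-188973 - 327138\right) = \left(- \frac{1}{26487514792} + 424897\right) \left(-188973 - 327138\right) = \frac{11254465572576423}{26487514792} \left(-516111\right) = - \frac{5808553481127990250953}{26487514792}$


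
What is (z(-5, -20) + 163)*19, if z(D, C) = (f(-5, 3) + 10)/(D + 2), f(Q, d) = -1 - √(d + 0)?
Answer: 3040 + 19*√3/3 ≈ 3051.0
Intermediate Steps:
f(Q, d) = -1 - √d
z(D, C) = (9 - √3)/(2 + D) (z(D, C) = ((-1 - √3) + 10)/(D + 2) = (9 - √3)/(2 + D))
(z(-5, -20) + 163)*19 = ((9 - √3)/(2 - 5) + 163)*19 = ((9 - √3)/(-3) + 163)*19 = (-(9 - √3)/3 + 163)*19 = ((-3 + √3/3) + 163)*19 = (160 + √3/3)*19 = 3040 + 19*√3/3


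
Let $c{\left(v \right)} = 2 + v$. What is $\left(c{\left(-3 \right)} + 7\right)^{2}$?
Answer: $36$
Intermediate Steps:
$\left(c{\left(-3 \right)} + 7\right)^{2} = \left(\left(2 - 3\right) + 7\right)^{2} = \left(-1 + 7\right)^{2} = 6^{2} = 36$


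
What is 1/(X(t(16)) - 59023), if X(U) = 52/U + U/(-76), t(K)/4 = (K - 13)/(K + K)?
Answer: -1824/107405033 ≈ -1.6982e-5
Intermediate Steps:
t(K) = 2*(-13 + K)/K (t(K) = 4*((K - 13)/(K + K)) = 4*((-13 + K)/((2*K))) = 4*((-13 + K)*(1/(2*K))) = 4*((-13 + K)/(2*K)) = 2*(-13 + K)/K)
X(U) = 52/U - U/76 (X(U) = 52/U + U*(-1/76) = 52/U - U/76)
1/(X(t(16)) - 59023) = 1/((52/(2 - 26/16) - (2 - 26/16)/76) - 59023) = 1/((52/(2 - 26*1/16) - (2 - 26*1/16)/76) - 59023) = 1/((52/(2 - 13/8) - (2 - 13/8)/76) - 59023) = 1/((52/(3/8) - 1/76*3/8) - 59023) = 1/((52*(8/3) - 3/608) - 59023) = 1/((416/3 - 3/608) - 59023) = 1/(252919/1824 - 59023) = 1/(-107405033/1824) = -1824/107405033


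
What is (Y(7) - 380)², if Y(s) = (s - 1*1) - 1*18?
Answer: 153664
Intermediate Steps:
Y(s) = -19 + s (Y(s) = (s - 1) - 18 = (-1 + s) - 18 = -19 + s)
(Y(7) - 380)² = ((-19 + 7) - 380)² = (-12 - 380)² = (-392)² = 153664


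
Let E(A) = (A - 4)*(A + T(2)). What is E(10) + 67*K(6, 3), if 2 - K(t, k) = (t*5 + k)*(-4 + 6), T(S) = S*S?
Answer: -4204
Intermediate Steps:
T(S) = S²
E(A) = (-4 + A)*(4 + A) (E(A) = (A - 4)*(A + 2²) = (-4 + A)*(A + 4) = (-4 + A)*(4 + A))
K(t, k) = 2 - 10*t - 2*k (K(t, k) = 2 - (t*5 + k)*(-4 + 6) = 2 - (5*t + k)*2 = 2 - (k + 5*t)*2 = 2 - (2*k + 10*t) = 2 + (-10*t - 2*k) = 2 - 10*t - 2*k)
E(10) + 67*K(6, 3) = (-16 + 10²) + 67*(2 - 10*6 - 2*3) = (-16 + 100) + 67*(2 - 60 - 6) = 84 + 67*(-64) = 84 - 4288 = -4204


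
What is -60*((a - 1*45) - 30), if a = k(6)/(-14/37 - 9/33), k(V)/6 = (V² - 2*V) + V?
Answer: 1117620/53 ≈ 21087.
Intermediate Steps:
k(V) = -6*V + 6*V² (k(V) = 6*((V² - 2*V) + V) = 6*(V² - V) = -6*V + 6*V²)
a = -14652/53 (a = (6*6*(-1 + 6))/(-14/37 - 9/33) = (6*6*5)/(-14*1/37 - 9*1/33) = 180/(-14/37 - 3/11) = 180/(-265/407) = 180*(-407/265) = -14652/53 ≈ -276.45)
-60*((a - 1*45) - 30) = -60*((-14652/53 - 1*45) - 30) = -60*((-14652/53 - 45) - 30) = -60*(-17037/53 - 30) = -60*(-18627/53) = 1117620/53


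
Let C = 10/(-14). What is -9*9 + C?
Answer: -572/7 ≈ -81.714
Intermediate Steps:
C = -5/7 (C = 10*(-1/14) = -5/7 ≈ -0.71429)
-9*9 + C = -9*9 - 5/7 = -81 - 5/7 = -572/7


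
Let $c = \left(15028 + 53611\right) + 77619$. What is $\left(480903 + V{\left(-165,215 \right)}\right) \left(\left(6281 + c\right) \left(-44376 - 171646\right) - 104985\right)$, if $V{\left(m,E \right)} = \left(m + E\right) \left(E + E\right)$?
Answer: $-16555125800777729$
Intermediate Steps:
$V{\left(m,E \right)} = 2 E \left(E + m\right)$ ($V{\left(m,E \right)} = \left(E + m\right) 2 E = 2 E \left(E + m\right)$)
$c = 146258$ ($c = 68639 + 77619 = 146258$)
$\left(480903 + V{\left(-165,215 \right)}\right) \left(\left(6281 + c\right) \left(-44376 - 171646\right) - 104985\right) = \left(480903 + 2 \cdot 215 \left(215 - 165\right)\right) \left(\left(6281 + 146258\right) \left(-44376 - 171646\right) - 104985\right) = \left(480903 + 2 \cdot 215 \cdot 50\right) \left(152539 \left(-216022\right) - 104985\right) = \left(480903 + 21500\right) \left(-32951779858 - 104985\right) = 502403 \left(-32951884843\right) = -16555125800777729$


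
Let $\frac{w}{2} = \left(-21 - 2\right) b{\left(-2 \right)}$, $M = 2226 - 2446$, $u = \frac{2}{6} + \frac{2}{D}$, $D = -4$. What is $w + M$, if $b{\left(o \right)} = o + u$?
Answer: $- \frac{361}{3} \approx -120.33$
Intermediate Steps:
$u = - \frac{1}{6}$ ($u = \frac{2}{6} + \frac{2}{-4} = 2 \cdot \frac{1}{6} + 2 \left(- \frac{1}{4}\right) = \frac{1}{3} - \frac{1}{2} = - \frac{1}{6} \approx -0.16667$)
$b{\left(o \right)} = - \frac{1}{6} + o$ ($b{\left(o \right)} = o - \frac{1}{6} = - \frac{1}{6} + o$)
$M = -220$ ($M = 2226 - 2446 = -220$)
$w = \frac{299}{3}$ ($w = 2 \left(-21 - 2\right) \left(- \frac{1}{6} - 2\right) = 2 \left(\left(-23\right) \left(- \frac{13}{6}\right)\right) = 2 \cdot \frac{299}{6} = \frac{299}{3} \approx 99.667$)
$w + M = \frac{299}{3} - 220 = - \frac{361}{3}$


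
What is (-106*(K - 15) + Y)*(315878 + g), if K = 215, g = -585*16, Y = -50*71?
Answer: -7586320500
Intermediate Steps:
Y = -3550
g = -9360
(-106*(K - 15) + Y)*(315878 + g) = (-106*(215 - 15) - 3550)*(315878 - 9360) = (-106*200 - 3550)*306518 = (-21200 - 3550)*306518 = -24750*306518 = -7586320500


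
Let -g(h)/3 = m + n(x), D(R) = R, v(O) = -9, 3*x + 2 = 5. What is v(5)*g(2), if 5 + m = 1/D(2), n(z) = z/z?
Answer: -189/2 ≈ -94.500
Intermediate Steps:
x = 1 (x = -⅔ + (⅓)*5 = -⅔ + 5/3 = 1)
n(z) = 1
m = -9/2 (m = -5 + 1/2 = -5 + ½ = -9/2 ≈ -4.5000)
g(h) = 21/2 (g(h) = -3*(-9/2 + 1) = -3*(-7/2) = 21/2)
v(5)*g(2) = -9*21/2 = -189/2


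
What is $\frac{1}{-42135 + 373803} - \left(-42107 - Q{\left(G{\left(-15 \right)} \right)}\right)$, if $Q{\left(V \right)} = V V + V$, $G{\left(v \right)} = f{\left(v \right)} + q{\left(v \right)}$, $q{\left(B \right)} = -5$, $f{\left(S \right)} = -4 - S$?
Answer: $\frac{13979474533}{331668} \approx 42149.0$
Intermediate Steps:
$G{\left(v \right)} = -9 - v$ ($G{\left(v \right)} = \left(-4 - v\right) - 5 = -9 - v$)
$Q{\left(V \right)} = V + V^{2}$ ($Q{\left(V \right)} = V^{2} + V = V + V^{2}$)
$\frac{1}{-42135 + 373803} - \left(-42107 - Q{\left(G{\left(-15 \right)} \right)}\right) = \frac{1}{-42135 + 373803} + \left(\left(49770 + \left(-9 - -15\right) \left(1 - -6\right)\right) - 7663\right) = \frac{1}{331668} + \left(\left(49770 + \left(-9 + 15\right) \left(1 + \left(-9 + 15\right)\right)\right) - 7663\right) = \frac{1}{331668} + \left(\left(49770 + 6 \left(1 + 6\right)\right) - 7663\right) = \frac{1}{331668} + \left(\left(49770 + 6 \cdot 7\right) - 7663\right) = \frac{1}{331668} + \left(\left(49770 + 42\right) - 7663\right) = \frac{1}{331668} + \left(49812 - 7663\right) = \frac{1}{331668} + 42149 = \frac{13979474533}{331668}$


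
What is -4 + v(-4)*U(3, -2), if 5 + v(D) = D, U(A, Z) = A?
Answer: -31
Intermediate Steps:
v(D) = -5 + D
-4 + v(-4)*U(3, -2) = -4 + (-5 - 4)*3 = -4 - 9*3 = -4 - 27 = -31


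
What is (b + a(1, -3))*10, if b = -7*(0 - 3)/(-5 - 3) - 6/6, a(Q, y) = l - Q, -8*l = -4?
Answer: -165/4 ≈ -41.250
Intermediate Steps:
l = 1/2 (l = -1/8*(-4) = 1/2 ≈ 0.50000)
a(Q, y) = 1/2 - Q
b = -29/8 (b = -7/((-8/(-3))) - 6*1/6 = -7/((-8*(-1/3))) - 1 = -7/8/3 - 1 = -7*3/8 - 1 = -21/8 - 1 = -29/8 ≈ -3.6250)
(b + a(1, -3))*10 = (-29/8 + (1/2 - 1*1))*10 = (-29/8 + (1/2 - 1))*10 = (-29/8 - 1/2)*10 = -33/8*10 = -165/4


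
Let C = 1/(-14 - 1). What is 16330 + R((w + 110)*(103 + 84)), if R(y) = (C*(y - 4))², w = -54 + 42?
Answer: 339369934/225 ≈ 1.5083e+6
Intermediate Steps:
C = -1/15 (C = 1/(-15) = -1/15 ≈ -0.066667)
w = -12
R(y) = (4/15 - y/15)² (R(y) = (-(y - 4)/15)² = (-(-4 + y)/15)² = (4/15 - y/15)²)
16330 + R((w + 110)*(103 + 84)) = 16330 + (-4 + (-12 + 110)*(103 + 84))²/225 = 16330 + (-4 + 98*187)²/225 = 16330 + (-4 + 18326)²/225 = 16330 + (1/225)*18322² = 16330 + (1/225)*335695684 = 16330 + 335695684/225 = 339369934/225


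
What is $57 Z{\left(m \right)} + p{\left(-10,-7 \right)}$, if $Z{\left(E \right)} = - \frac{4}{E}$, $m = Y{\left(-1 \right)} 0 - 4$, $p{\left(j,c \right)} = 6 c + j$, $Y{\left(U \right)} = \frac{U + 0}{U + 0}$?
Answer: $5$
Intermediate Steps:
$Y{\left(U \right)} = 1$ ($Y{\left(U \right)} = \frac{U}{U} = 1$)
$p{\left(j,c \right)} = j + 6 c$
$m = -4$ ($m = 1 \cdot 0 - 4 = 0 - 4 = -4$)
$57 Z{\left(m \right)} + p{\left(-10,-7 \right)} = 57 \left(- \frac{4}{-4}\right) + \left(-10 + 6 \left(-7\right)\right) = 57 \left(\left(-4\right) \left(- \frac{1}{4}\right)\right) - 52 = 57 \cdot 1 - 52 = 57 - 52 = 5$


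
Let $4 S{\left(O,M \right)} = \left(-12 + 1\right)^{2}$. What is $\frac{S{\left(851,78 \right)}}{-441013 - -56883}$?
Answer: $- \frac{121}{1536520} \approx -7.8749 \cdot 10^{-5}$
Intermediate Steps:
$S{\left(O,M \right)} = \frac{121}{4}$ ($S{\left(O,M \right)} = \frac{\left(-12 + 1\right)^{2}}{4} = \frac{\left(-11\right)^{2}}{4} = \frac{1}{4} \cdot 121 = \frac{121}{4}$)
$\frac{S{\left(851,78 \right)}}{-441013 - -56883} = \frac{121}{4 \left(-441013 - -56883\right)} = \frac{121}{4 \left(-441013 + 56883\right)} = \frac{121}{4 \left(-384130\right)} = \frac{121}{4} \left(- \frac{1}{384130}\right) = - \frac{121}{1536520}$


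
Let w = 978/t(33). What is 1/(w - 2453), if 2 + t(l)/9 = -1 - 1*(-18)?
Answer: -45/110059 ≈ -0.00040887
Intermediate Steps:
t(l) = 135 (t(l) = -18 + 9*(-1 - 1*(-18)) = -18 + 9*(-1 + 18) = -18 + 9*17 = -18 + 153 = 135)
w = 326/45 (w = 978/135 = 978*(1/135) = 326/45 ≈ 7.2444)
1/(w - 2453) = 1/(326/45 - 2453) = 1/(-110059/45) = -45/110059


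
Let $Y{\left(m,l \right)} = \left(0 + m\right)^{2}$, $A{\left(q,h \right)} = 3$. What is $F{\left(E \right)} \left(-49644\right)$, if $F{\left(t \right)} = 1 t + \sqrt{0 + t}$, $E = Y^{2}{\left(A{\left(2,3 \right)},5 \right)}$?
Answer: $-4467960$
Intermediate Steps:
$Y{\left(m,l \right)} = m^{2}$
$E = 81$ ($E = \left(3^{2}\right)^{2} = 9^{2} = 81$)
$F{\left(t \right)} = t + \sqrt{t}$
$F{\left(E \right)} \left(-49644\right) = \left(81 + \sqrt{81}\right) \left(-49644\right) = \left(81 + 9\right) \left(-49644\right) = 90 \left(-49644\right) = -4467960$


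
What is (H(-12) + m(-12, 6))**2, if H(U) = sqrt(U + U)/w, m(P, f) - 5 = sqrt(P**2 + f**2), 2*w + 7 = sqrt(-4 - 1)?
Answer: ((5 + 6*sqrt(5))*(7 - I*sqrt(5)) - 4*I*sqrt(6))**2/(7 - I*sqrt(5))**2 ≈ 352.66 - 47.812*I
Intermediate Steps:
w = -7/2 + I*sqrt(5)/2 (w = -7/2 + sqrt(-4 - 1)/2 = -7/2 + sqrt(-5)/2 = -7/2 + (I*sqrt(5))/2 = -7/2 + I*sqrt(5)/2 ≈ -3.5 + 1.118*I)
m(P, f) = 5 + sqrt(P**2 + f**2)
H(U) = sqrt(2)*sqrt(U)/(-7/2 + I*sqrt(5)/2) (H(U) = sqrt(U + U)/(-7/2 + I*sqrt(5)/2) = sqrt(2*U)/(-7/2 + I*sqrt(5)/2) = (sqrt(2)*sqrt(U))/(-7/2 + I*sqrt(5)/2) = sqrt(2)*sqrt(U)/(-7/2 + I*sqrt(5)/2))
(H(-12) + m(-12, 6))**2 = ((-7*sqrt(2)*sqrt(-12)/27 - I*sqrt(10)*sqrt(-12)/27) + (5 + sqrt((-12)**2 + 6**2)))**2 = ((-7*sqrt(2)*2*I*sqrt(3)/27 - I*sqrt(10)*2*I*sqrt(3)/27) + (5 + sqrt(144 + 36)))**2 = ((-14*I*sqrt(6)/27 + 2*sqrt(30)/27) + (5 + sqrt(180)))**2 = ((2*sqrt(30)/27 - 14*I*sqrt(6)/27) + (5 + 6*sqrt(5)))**2 = (5 + 6*sqrt(5) + 2*sqrt(30)/27 - 14*I*sqrt(6)/27)**2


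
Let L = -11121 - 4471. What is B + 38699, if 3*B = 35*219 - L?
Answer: 139354/3 ≈ 46451.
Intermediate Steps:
L = -15592
B = 23257/3 (B = (35*219 - 1*(-15592))/3 = (7665 + 15592)/3 = (⅓)*23257 = 23257/3 ≈ 7752.3)
B + 38699 = 23257/3 + 38699 = 139354/3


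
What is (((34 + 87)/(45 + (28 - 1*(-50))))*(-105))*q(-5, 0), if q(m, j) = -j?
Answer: 0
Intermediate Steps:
(((34 + 87)/(45 + (28 - 1*(-50))))*(-105))*q(-5, 0) = (((34 + 87)/(45 + (28 - 1*(-50))))*(-105))*(-1*0) = ((121/(45 + (28 + 50)))*(-105))*0 = ((121/(45 + 78))*(-105))*0 = ((121/123)*(-105))*0 = -4235/41*0 = 0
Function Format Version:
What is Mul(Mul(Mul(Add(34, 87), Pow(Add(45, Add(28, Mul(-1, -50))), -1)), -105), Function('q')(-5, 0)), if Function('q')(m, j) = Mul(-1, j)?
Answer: 0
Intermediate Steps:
Mul(Mul(Mul(Add(34, 87), Pow(Add(45, Add(28, Mul(-1, -50))), -1)), -105), Function('q')(-5, 0)) = Mul(Mul(Mul(Add(34, 87), Pow(Add(45, Add(28, Mul(-1, -50))), -1)), -105), Mul(-1, 0)) = Mul(Mul(Mul(121, Pow(Add(45, Add(28, 50)), -1)), -105), 0) = Mul(Mul(Mul(121, Pow(Add(45, 78), -1)), -105), 0) = Mul(Mul(Mul(121, Pow(123, -1)), -105), 0) = Mul(Mul(Mul(121, Rational(1, 123)), -105), 0) = Mul(Mul(Rational(121, 123), -105), 0) = Mul(Rational(-4235, 41), 0) = 0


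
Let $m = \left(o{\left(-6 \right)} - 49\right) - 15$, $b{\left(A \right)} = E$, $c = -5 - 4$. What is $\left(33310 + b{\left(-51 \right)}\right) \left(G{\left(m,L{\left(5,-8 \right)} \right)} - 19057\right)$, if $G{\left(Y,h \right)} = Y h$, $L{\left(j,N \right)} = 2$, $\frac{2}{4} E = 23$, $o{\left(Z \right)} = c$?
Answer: $-640535268$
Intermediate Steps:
$c = -9$ ($c = -5 - 4 = -9$)
$o{\left(Z \right)} = -9$
$E = 46$ ($E = 2 \cdot 23 = 46$)
$b{\left(A \right)} = 46$
$m = -73$ ($m = \left(-9 - 49\right) - 15 = -58 - 15 = -73$)
$\left(33310 + b{\left(-51 \right)}\right) \left(G{\left(m,L{\left(5,-8 \right)} \right)} - 19057\right) = \left(33310 + 46\right) \left(\left(-73\right) 2 - 19057\right) = 33356 \left(-146 - 19057\right) = 33356 \left(-19203\right) = -640535268$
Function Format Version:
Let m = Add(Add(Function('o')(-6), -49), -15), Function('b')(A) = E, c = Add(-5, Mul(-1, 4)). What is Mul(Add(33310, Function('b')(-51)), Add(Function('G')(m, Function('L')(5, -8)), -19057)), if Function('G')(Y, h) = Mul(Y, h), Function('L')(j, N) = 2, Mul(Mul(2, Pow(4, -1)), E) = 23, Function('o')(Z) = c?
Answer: -640535268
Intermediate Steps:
c = -9 (c = Add(-5, -4) = -9)
Function('o')(Z) = -9
E = 46 (E = Mul(2, 23) = 46)
Function('b')(A) = 46
m = -73 (m = Add(Add(-9, -49), -15) = Add(-58, -15) = -73)
Mul(Add(33310, Function('b')(-51)), Add(Function('G')(m, Function('L')(5, -8)), -19057)) = Mul(Add(33310, 46), Add(Mul(-73, 2), -19057)) = Mul(33356, Add(-146, -19057)) = Mul(33356, -19203) = -640535268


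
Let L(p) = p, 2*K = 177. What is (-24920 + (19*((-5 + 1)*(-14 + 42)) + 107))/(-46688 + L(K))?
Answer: 53882/93199 ≈ 0.57814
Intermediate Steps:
K = 177/2 (K = (1/2)*177 = 177/2 ≈ 88.500)
(-24920 + (19*((-5 + 1)*(-14 + 42)) + 107))/(-46688 + L(K)) = (-24920 + (19*((-5 + 1)*(-14 + 42)) + 107))/(-46688 + 177/2) = (-24920 + (19*(-4*28) + 107))/(-93199/2) = (-24920 + (19*(-112) + 107))*(-2/93199) = (-24920 + (-2128 + 107))*(-2/93199) = (-24920 - 2021)*(-2/93199) = -26941*(-2/93199) = 53882/93199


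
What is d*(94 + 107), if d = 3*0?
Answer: 0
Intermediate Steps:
d = 0
d*(94 + 107) = 0*(94 + 107) = 0*201 = 0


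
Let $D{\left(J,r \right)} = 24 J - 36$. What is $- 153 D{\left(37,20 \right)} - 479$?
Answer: $-130835$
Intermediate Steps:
$D{\left(J,r \right)} = -36 + 24 J$
$- 153 D{\left(37,20 \right)} - 479 = - 153 \left(-36 + 24 \cdot 37\right) - 479 = - 153 \left(-36 + 888\right) - 479 = \left(-153\right) 852 - 479 = -130356 - 479 = -130835$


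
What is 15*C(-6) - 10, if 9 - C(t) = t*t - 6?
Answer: -325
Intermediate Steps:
C(t) = 15 - t² (C(t) = 9 - (t*t - 6) = 9 - (t² - 6) = 9 - (-6 + t²) = 9 + (6 - t²) = 15 - t²)
15*C(-6) - 10 = 15*(15 - 1*(-6)²) - 10 = 15*(15 - 1*36) - 10 = 15*(15 - 36) - 10 = 15*(-21) - 10 = -315 - 10 = -325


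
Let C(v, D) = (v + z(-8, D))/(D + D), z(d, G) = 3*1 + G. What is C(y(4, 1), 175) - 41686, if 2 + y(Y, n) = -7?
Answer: -14589931/350 ≈ -41686.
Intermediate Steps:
z(d, G) = 3 + G
y(Y, n) = -9 (y(Y, n) = -2 - 7 = -9)
C(v, D) = (3 + D + v)/(2*D) (C(v, D) = (v + (3 + D))/(D + D) = (3 + D + v)/((2*D)) = (3 + D + v)*(1/(2*D)) = (3 + D + v)/(2*D))
C(y(4, 1), 175) - 41686 = (1/2)*(3 + 175 - 9)/175 - 41686 = (1/2)*(1/175)*169 - 41686 = 169/350 - 41686 = -14589931/350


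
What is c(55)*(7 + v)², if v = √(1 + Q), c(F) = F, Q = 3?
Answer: 4455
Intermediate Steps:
v = 2 (v = √(1 + 3) = √4 = 2)
c(55)*(7 + v)² = 55*(7 + 2)² = 55*9² = 55*81 = 4455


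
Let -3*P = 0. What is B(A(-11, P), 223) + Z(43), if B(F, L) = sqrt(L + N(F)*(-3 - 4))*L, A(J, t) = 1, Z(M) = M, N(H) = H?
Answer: 43 + 1338*sqrt(6) ≈ 3320.4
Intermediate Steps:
P = 0 (P = -1/3*0 = 0)
B(F, L) = L*sqrt(L - 7*F) (B(F, L) = sqrt(L + F*(-3 - 4))*L = sqrt(L + F*(-7))*L = sqrt(L - 7*F)*L = L*sqrt(L - 7*F))
B(A(-11, P), 223) + Z(43) = 223*sqrt(223 - 7*1) + 43 = 223*sqrt(223 - 7) + 43 = 223*sqrt(216) + 43 = 223*(6*sqrt(6)) + 43 = 1338*sqrt(6) + 43 = 43 + 1338*sqrt(6)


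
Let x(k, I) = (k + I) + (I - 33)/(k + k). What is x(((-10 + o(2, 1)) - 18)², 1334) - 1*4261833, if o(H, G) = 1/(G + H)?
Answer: -528215374975/124002 ≈ -4.2597e+6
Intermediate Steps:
x(k, I) = I + k + (-33 + I)/(2*k) (x(k, I) = (I + k) + (-33 + I)/((2*k)) = (I + k) + (-33 + I)*(1/(2*k)) = (I + k) + (-33 + I)/(2*k) = I + k + (-33 + I)/(2*k))
x(((-10 + o(2, 1)) - 18)², 1334) - 1*4261833 = (-33 + 1334 + 2*((-10 + 1/(1 + 2)) - 18)²*(1334 + ((-10 + 1/(1 + 2)) - 18)²))/(2*(((-10 + 1/(1 + 2)) - 18)²)) - 1*4261833 = (-33 + 1334 + 2*((-10 + 1/3) - 18)²*(1334 + ((-10 + 1/3) - 18)²))/(2*(((-10 + 1/3) - 18)²)) - 4261833 = (-33 + 1334 + 2*((-10 + ⅓) - 18)²*(1334 + ((-10 + ⅓) - 18)²))/(2*(((-10 + ⅓) - 18)²)) - 4261833 = (-33 + 1334 + 2*(-29/3 - 18)²*(1334 + (-29/3 - 18)²))/(2*((-29/3 - 18)²)) - 4261833 = (-33 + 1334 + 2*(-83/3)²*(1334 + (-83/3)²))/(2*((-83/3)²)) - 4261833 = (-33 + 1334 + 2*(6889/9)*(1334 + 6889/9))/(2*(6889/9)) - 4261833 = (½)*(9/6889)*(-33 + 1334 + 2*(6889/9)*(18895/9)) - 4261833 = (½)*(9/6889)*(-33 + 1334 + 260335310/81) - 4261833 = (½)*(9/6889)*(260440691/81) - 4261833 = 260440691/124002 - 4261833 = -528215374975/124002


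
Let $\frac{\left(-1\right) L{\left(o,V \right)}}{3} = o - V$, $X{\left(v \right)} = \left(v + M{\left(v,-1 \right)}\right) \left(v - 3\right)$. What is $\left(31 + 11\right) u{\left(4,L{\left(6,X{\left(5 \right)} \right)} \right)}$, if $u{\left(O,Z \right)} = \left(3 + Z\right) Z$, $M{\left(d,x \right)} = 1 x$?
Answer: $2268$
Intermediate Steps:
$M{\left(d,x \right)} = x$
$X{\left(v \right)} = \left(-1 + v\right) \left(-3 + v\right)$ ($X{\left(v \right)} = \left(v - 1\right) \left(v - 3\right) = \left(-1 + v\right) \left(-3 + v\right)$)
$L{\left(o,V \right)} = - 3 o + 3 V$ ($L{\left(o,V \right)} = - 3 \left(o - V\right) = - 3 o + 3 V$)
$u{\left(O,Z \right)} = Z \left(3 + Z\right)$
$\left(31 + 11\right) u{\left(4,L{\left(6,X{\left(5 \right)} \right)} \right)} = \left(31 + 11\right) \left(\left(-3\right) 6 + 3 \left(3 + 5^{2} - 20\right)\right) \left(3 + \left(\left(-3\right) 6 + 3 \left(3 + 5^{2} - 20\right)\right)\right) = 42 \left(-18 + 3 \left(3 + 25 - 20\right)\right) \left(3 - \left(18 - 3 \left(3 + 25 - 20\right)\right)\right) = 42 \left(-18 + 3 \cdot 8\right) \left(3 + \left(-18 + 3 \cdot 8\right)\right) = 42 \left(-18 + 24\right) \left(3 + \left(-18 + 24\right)\right) = 42 \cdot 6 \left(3 + 6\right) = 42 \cdot 6 \cdot 9 = 42 \cdot 54 = 2268$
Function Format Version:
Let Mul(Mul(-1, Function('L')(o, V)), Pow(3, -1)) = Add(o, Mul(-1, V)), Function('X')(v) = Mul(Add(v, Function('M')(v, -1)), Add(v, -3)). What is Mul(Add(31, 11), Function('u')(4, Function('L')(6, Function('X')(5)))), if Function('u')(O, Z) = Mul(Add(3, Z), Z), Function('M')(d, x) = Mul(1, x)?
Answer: 2268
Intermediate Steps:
Function('M')(d, x) = x
Function('X')(v) = Mul(Add(-1, v), Add(-3, v)) (Function('X')(v) = Mul(Add(v, -1), Add(v, -3)) = Mul(Add(-1, v), Add(-3, v)))
Function('L')(o, V) = Add(Mul(-3, o), Mul(3, V)) (Function('L')(o, V) = Mul(-3, Add(o, Mul(-1, V))) = Add(Mul(-3, o), Mul(3, V)))
Function('u')(O, Z) = Mul(Z, Add(3, Z))
Mul(Add(31, 11), Function('u')(4, Function('L')(6, Function('X')(5)))) = Mul(Add(31, 11), Mul(Add(Mul(-3, 6), Mul(3, Add(3, Pow(5, 2), Mul(-4, 5)))), Add(3, Add(Mul(-3, 6), Mul(3, Add(3, Pow(5, 2), Mul(-4, 5))))))) = Mul(42, Mul(Add(-18, Mul(3, Add(3, 25, -20))), Add(3, Add(-18, Mul(3, Add(3, 25, -20)))))) = Mul(42, Mul(Add(-18, Mul(3, 8)), Add(3, Add(-18, Mul(3, 8))))) = Mul(42, Mul(Add(-18, 24), Add(3, Add(-18, 24)))) = Mul(42, Mul(6, Add(3, 6))) = Mul(42, Mul(6, 9)) = Mul(42, 54) = 2268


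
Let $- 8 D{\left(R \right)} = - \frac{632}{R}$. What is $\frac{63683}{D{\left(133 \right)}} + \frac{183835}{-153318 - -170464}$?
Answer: $\frac{145238382459}{1354534} \approx 1.0722 \cdot 10^{5}$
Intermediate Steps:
$D{\left(R \right)} = \frac{79}{R}$ ($D{\left(R \right)} = - \frac{\left(-632\right) \frac{1}{R}}{8} = \frac{79}{R}$)
$\frac{63683}{D{\left(133 \right)}} + \frac{183835}{-153318 - -170464} = \frac{63683}{79 \cdot \frac{1}{133}} + \frac{183835}{-153318 - -170464} = \frac{63683}{79 \cdot \frac{1}{133}} + \frac{183835}{-153318 + 170464} = \frac{63683}{\frac{79}{133}} + \frac{183835}{17146} = 63683 \cdot \frac{133}{79} + 183835 \cdot \frac{1}{17146} = \frac{8469839}{79} + \frac{183835}{17146} = \frac{145238382459}{1354534}$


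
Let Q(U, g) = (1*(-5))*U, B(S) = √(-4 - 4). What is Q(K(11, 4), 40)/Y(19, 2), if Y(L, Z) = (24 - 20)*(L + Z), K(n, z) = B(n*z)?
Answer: -5*I*√2/42 ≈ -0.16836*I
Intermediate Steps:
B(S) = 2*I*√2 (B(S) = √(-8) = 2*I*√2)
K(n, z) = 2*I*√2
Q(U, g) = -5*U
Y(L, Z) = 4*L + 4*Z (Y(L, Z) = 4*(L + Z) = 4*L + 4*Z)
Q(K(11, 4), 40)/Y(19, 2) = (-10*I*√2)/(4*19 + 4*2) = (-10*I*√2)/(76 + 8) = -10*I*√2/84 = -10*I*√2*(1/84) = -5*I*√2/42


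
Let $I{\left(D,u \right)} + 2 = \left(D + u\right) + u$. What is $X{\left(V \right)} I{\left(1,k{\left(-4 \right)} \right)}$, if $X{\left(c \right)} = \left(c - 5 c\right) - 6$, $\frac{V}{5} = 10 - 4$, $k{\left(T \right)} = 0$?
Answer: $126$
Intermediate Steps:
$I{\left(D,u \right)} = -2 + D + 2 u$ ($I{\left(D,u \right)} = -2 + \left(\left(D + u\right) + u\right) = -2 + \left(D + 2 u\right) = -2 + D + 2 u$)
$V = 30$ ($V = 5 \left(10 - 4\right) = 5 \cdot 6 = 30$)
$X{\left(c \right)} = -6 - 4 c$ ($X{\left(c \right)} = - 4 c - 6 = -6 - 4 c$)
$X{\left(V \right)} I{\left(1,k{\left(-4 \right)} \right)} = \left(-6 - 120\right) \left(-2 + 1 + 2 \cdot 0\right) = \left(-6 - 120\right) \left(-2 + 1 + 0\right) = \left(-126\right) \left(-1\right) = 126$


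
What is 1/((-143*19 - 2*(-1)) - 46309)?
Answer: -1/49024 ≈ -2.0398e-5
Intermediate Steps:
1/((-143*19 - 2*(-1)) - 46309) = 1/((-2717 + 2) - 46309) = 1/(-2715 - 46309) = 1/(-49024) = -1/49024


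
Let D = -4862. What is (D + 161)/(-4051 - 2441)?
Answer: 1567/2164 ≈ 0.72412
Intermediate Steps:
(D + 161)/(-4051 - 2441) = (-4862 + 161)/(-4051 - 2441) = -4701/(-6492) = -4701*(-1/6492) = 1567/2164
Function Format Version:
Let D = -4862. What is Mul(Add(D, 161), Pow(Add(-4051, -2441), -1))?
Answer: Rational(1567, 2164) ≈ 0.72412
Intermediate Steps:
Mul(Add(D, 161), Pow(Add(-4051, -2441), -1)) = Mul(Add(-4862, 161), Pow(Add(-4051, -2441), -1)) = Mul(-4701, Pow(-6492, -1)) = Mul(-4701, Rational(-1, 6492)) = Rational(1567, 2164)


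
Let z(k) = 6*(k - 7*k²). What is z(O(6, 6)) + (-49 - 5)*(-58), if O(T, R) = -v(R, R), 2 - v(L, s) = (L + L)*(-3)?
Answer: -57744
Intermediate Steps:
v(L, s) = 2 + 6*L (v(L, s) = 2 - (L + L)*(-3) = 2 - 2*L*(-3) = 2 - (-6)*L = 2 + 6*L)
O(T, R) = -2 - 6*R (O(T, R) = -(2 + 6*R) = -2 - 6*R)
z(k) = -42*k² + 6*k
z(O(6, 6)) + (-49 - 5)*(-58) = 6*(-2 - 6*6)*(1 - 7*(-2 - 6*6)) + (-49 - 5)*(-58) = 6*(-2 - 36)*(1 - 7*(-2 - 36)) - 54*(-58) = 6*(-38)*(1 - 7*(-38)) + 3132 = 6*(-38)*(1 + 266) + 3132 = 6*(-38)*267 + 3132 = -60876 + 3132 = -57744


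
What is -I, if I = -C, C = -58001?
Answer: -58001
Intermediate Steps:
I = 58001 (I = -1*(-58001) = 58001)
-I = -1*58001 = -58001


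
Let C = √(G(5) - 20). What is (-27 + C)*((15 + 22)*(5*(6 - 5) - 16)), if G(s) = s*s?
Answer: 10989 - 407*√5 ≈ 10079.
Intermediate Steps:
G(s) = s²
C = √5 (C = √(5² - 20) = √(25 - 20) = √5 ≈ 2.2361)
(-27 + C)*((15 + 22)*(5*(6 - 5) - 16)) = (-27 + √5)*((15 + 22)*(5*(6 - 5) - 16)) = (-27 + √5)*(37*(5*1 - 16)) = (-27 + √5)*(37*(5 - 16)) = (-27 + √5)*(37*(-11)) = (-27 + √5)*(-407) = 10989 - 407*√5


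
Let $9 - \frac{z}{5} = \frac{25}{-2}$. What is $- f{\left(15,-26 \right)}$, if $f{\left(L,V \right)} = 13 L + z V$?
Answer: $2600$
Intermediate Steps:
$z = \frac{215}{2}$ ($z = 45 - 5 \frac{25}{-2} = 45 - 5 \cdot 25 \left(- \frac{1}{2}\right) = 45 - - \frac{125}{2} = 45 + \frac{125}{2} = \frac{215}{2} \approx 107.5$)
$f{\left(L,V \right)} = 13 L + \frac{215 V}{2}$
$- f{\left(15,-26 \right)} = - (13 \cdot 15 + \frac{215}{2} \left(-26\right)) = - (195 - 2795) = \left(-1\right) \left(-2600\right) = 2600$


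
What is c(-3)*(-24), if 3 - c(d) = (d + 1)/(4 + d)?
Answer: -120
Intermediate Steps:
c(d) = 3 - (1 + d)/(4 + d) (c(d) = 3 - (d + 1)/(4 + d) = 3 - (1 + d)/(4 + d))
c(-3)*(-24) = ((11 + 2*(-3))/(4 - 3))*(-24) = ((11 - 6)/1)*(-24) = (1*5)*(-24) = 5*(-24) = -120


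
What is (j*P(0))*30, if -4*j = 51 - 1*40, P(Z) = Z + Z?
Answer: 0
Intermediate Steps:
P(Z) = 2*Z
j = -11/4 (j = -(51 - 1*40)/4 = -(51 - 40)/4 = -¼*11 = -11/4 ≈ -2.7500)
(j*P(0))*30 = -11*0/2*30 = -11/4*0*30 = 0*30 = 0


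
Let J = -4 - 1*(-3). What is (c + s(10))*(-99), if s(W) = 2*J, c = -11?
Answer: 1287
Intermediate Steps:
J = -1 (J = -4 + 3 = -1)
s(W) = -2 (s(W) = 2*(-1) = -2)
(c + s(10))*(-99) = (-11 - 2)*(-99) = -13*(-99) = 1287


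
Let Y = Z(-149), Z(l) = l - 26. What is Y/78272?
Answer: -175/78272 ≈ -0.0022358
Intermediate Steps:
Z(l) = -26 + l
Y = -175 (Y = -26 - 149 = -175)
Y/78272 = -175/78272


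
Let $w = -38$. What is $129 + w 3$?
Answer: $15$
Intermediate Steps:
$129 + w 3 = 129 - 114 = 15$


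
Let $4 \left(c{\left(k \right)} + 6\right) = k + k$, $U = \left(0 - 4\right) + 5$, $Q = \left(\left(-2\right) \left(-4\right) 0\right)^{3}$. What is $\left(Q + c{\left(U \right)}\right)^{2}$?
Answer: $\frac{121}{4} \approx 30.25$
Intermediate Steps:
$Q = 0$ ($Q = \left(8 \cdot 0\right)^{3} = 0^{3} = 0$)
$U = 1$ ($U = -4 + 5 = 1$)
$c{\left(k \right)} = -6 + \frac{k}{2}$ ($c{\left(k \right)} = -6 + \frac{k + k}{4} = -6 + \frac{2 k}{4} = -6 + \frac{k}{2}$)
$\left(Q + c{\left(U \right)}\right)^{2} = \left(0 + \left(-6 + \frac{1}{2} \cdot 1\right)\right)^{2} = \left(0 + \left(-6 + \frac{1}{2}\right)\right)^{2} = \left(0 - \frac{11}{2}\right)^{2} = \left(- \frac{11}{2}\right)^{2} = \frac{121}{4}$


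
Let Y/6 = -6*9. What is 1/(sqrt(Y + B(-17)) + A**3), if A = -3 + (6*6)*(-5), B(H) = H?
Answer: -6128487/37558352909510 - I*sqrt(341)/37558352909510 ≈ -1.6317e-7 - 4.9167e-13*I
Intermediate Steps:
Y = -324 (Y = 6*(-6*9) = 6*(-54) = -324)
A = -183 (A = -3 + 36*(-5) = -3 - 180 = -183)
1/(sqrt(Y + B(-17)) + A**3) = 1/(sqrt(-324 - 17) + (-183)**3) = 1/(sqrt(-341) - 6128487) = 1/(I*sqrt(341) - 6128487) = 1/(-6128487 + I*sqrt(341))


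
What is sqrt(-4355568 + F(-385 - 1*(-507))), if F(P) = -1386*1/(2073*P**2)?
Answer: I*sqrt(30954269151591114)/84302 ≈ 2087.0*I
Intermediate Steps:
F(P) = -462/(691*P**2) (F(P) = -1386*1/(2073*P**2) = -462/(691*P**2))
sqrt(-4355568 + F(-385 - 1*(-507))) = sqrt(-4355568 - 462/(691*(-385 - 1*(-507))**2)) = sqrt(-4355568 - 462/(691*(-385 + 507)**2)) = sqrt(-4355568 - 462/691/122**2) = sqrt(-4355568 - 462/691*1/14884) = sqrt(-4355568 - 231/5142422) = sqrt(-22398168705927/5142422) = I*sqrt(30954269151591114)/84302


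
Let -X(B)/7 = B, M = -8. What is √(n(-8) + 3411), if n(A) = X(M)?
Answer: √3467 ≈ 58.881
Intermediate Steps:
X(B) = -7*B
n(A) = 56 (n(A) = -7*(-8) = 56)
√(n(-8) + 3411) = √(56 + 3411) = √3467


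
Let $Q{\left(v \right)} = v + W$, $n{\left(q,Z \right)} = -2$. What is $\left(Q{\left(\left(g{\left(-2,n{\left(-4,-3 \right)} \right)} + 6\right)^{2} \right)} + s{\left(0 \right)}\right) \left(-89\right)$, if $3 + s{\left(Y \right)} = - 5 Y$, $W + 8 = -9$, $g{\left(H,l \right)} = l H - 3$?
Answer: $-2581$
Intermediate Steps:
$g{\left(H,l \right)} = -3 + H l$ ($g{\left(H,l \right)} = H l - 3 = -3 + H l$)
$W = -17$ ($W = -8 - 9 = -17$)
$Q{\left(v \right)} = -17 + v$ ($Q{\left(v \right)} = v - 17 = -17 + v$)
$s{\left(Y \right)} = -3 - 5 Y$
$\left(Q{\left(\left(g{\left(-2,n{\left(-4,-3 \right)} \right)} + 6\right)^{2} \right)} + s{\left(0 \right)}\right) \left(-89\right) = \left(\left(-17 + \left(\left(-3 - -4\right) + 6\right)^{2}\right) - 3\right) \left(-89\right) = \left(\left(-17 + \left(\left(-3 + 4\right) + 6\right)^{2}\right) + \left(-3 + 0\right)\right) \left(-89\right) = \left(\left(-17 + \left(1 + 6\right)^{2}\right) - 3\right) \left(-89\right) = \left(\left(-17 + 7^{2}\right) - 3\right) \left(-89\right) = \left(\left(-17 + 49\right) - 3\right) \left(-89\right) = \left(32 - 3\right) \left(-89\right) = 29 \left(-89\right) = -2581$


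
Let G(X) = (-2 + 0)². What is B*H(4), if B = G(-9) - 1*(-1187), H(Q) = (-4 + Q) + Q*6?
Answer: 28584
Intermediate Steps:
G(X) = 4 (G(X) = (-2)² = 4)
H(Q) = -4 + 7*Q (H(Q) = (-4 + Q) + 6*Q = -4 + 7*Q)
B = 1191 (B = 4 - 1*(-1187) = 4 + 1187 = 1191)
B*H(4) = 1191*(-4 + 7*4) = 1191*(-4 + 28) = 1191*24 = 28584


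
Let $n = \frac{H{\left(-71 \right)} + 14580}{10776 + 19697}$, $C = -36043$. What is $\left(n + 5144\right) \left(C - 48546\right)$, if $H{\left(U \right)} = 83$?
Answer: $- \frac{427768687725}{983} \approx -4.3517 \cdot 10^{8}$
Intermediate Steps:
$n = \frac{473}{983}$ ($n = \frac{83 + 14580}{10776 + 19697} = \frac{14663}{30473} = 14663 \cdot \frac{1}{30473} = \frac{473}{983} \approx 0.48118$)
$\left(n + 5144\right) \left(C - 48546\right) = \left(\frac{473}{983} + 5144\right) \left(-36043 - 48546\right) = \frac{5057025}{983} \left(-84589\right) = - \frac{427768687725}{983}$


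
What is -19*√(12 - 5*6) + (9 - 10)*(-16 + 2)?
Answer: 14 - 57*I*√2 ≈ 14.0 - 80.61*I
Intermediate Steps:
-19*√(12 - 5*6) + (9 - 10)*(-16 + 2) = -19*√(12 - 30) - 1*(-14) = -57*I*√2 + 14 = 14 - 57*I*√2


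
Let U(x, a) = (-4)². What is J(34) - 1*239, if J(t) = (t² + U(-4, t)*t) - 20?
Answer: 1441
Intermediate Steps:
U(x, a) = 16
J(t) = -20 + t² + 16*t (J(t) = (t² + 16*t) - 20 = -20 + t² + 16*t)
J(34) - 1*239 = (-20 + 34² + 16*34) - 1*239 = (-20 + 1156 + 544) - 239 = 1680 - 239 = 1441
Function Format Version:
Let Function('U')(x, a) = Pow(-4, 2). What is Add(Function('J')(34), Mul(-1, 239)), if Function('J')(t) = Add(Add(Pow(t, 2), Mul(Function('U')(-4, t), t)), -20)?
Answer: 1441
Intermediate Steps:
Function('U')(x, a) = 16
Function('J')(t) = Add(-20, Pow(t, 2), Mul(16, t)) (Function('J')(t) = Add(Add(Pow(t, 2), Mul(16, t)), -20) = Add(-20, Pow(t, 2), Mul(16, t)))
Add(Function('J')(34), Mul(-1, 239)) = Add(Add(-20, Pow(34, 2), Mul(16, 34)), Mul(-1, 239)) = Add(Add(-20, 1156, 544), -239) = Add(1680, -239) = 1441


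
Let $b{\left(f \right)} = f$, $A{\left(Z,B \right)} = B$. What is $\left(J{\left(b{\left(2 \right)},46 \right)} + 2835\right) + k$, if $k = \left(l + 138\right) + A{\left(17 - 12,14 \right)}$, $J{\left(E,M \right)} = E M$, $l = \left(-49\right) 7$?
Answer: $2736$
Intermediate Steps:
$l = -343$
$k = -191$ ($k = \left(-343 + 138\right) + 14 = -205 + 14 = -191$)
$\left(J{\left(b{\left(2 \right)},46 \right)} + 2835\right) + k = \left(2 \cdot 46 + 2835\right) - 191 = \left(92 + 2835\right) - 191 = 2927 - 191 = 2736$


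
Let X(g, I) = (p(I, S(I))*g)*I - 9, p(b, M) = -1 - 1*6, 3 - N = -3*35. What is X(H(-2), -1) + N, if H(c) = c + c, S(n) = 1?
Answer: 71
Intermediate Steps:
N = 108 (N = 3 - (-3)*35 = 3 - 1*(-105) = 3 + 105 = 108)
p(b, M) = -7 (p(b, M) = -1 - 6 = -7)
H(c) = 2*c
X(g, I) = -9 - 7*I*g (X(g, I) = (-7*g)*I - 9 = -7*I*g - 9 = -9 - 7*I*g)
X(H(-2), -1) + N = (-9 - 7*(-1)*2*(-2)) + 108 = (-9 - 7*(-1)*(-4)) + 108 = (-9 - 28) + 108 = -37 + 108 = 71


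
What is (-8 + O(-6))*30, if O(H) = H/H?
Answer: -210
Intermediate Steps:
O(H) = 1
(-8 + O(-6))*30 = (-8 + 1)*30 = -7*30 = -210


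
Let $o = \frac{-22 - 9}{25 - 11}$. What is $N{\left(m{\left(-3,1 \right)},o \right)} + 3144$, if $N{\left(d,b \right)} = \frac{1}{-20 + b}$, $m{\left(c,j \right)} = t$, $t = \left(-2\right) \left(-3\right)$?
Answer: $\frac{977770}{311} \approx 3144.0$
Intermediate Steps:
$t = 6$
$m{\left(c,j \right)} = 6$
$o = - \frac{31}{14} \approx -2.2143$
$N{\left(m{\left(-3,1 \right)},o \right)} + 3144 = \frac{1}{-20 - \frac{31}{14}} + 3144 = \frac{1}{- \frac{311}{14}} + 3144 = - \frac{14}{311} + 3144 = \frac{977770}{311}$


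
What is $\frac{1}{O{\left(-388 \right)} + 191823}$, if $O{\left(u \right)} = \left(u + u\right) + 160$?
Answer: $\frac{1}{191207} \approx 5.2299 \cdot 10^{-6}$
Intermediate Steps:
$O{\left(u \right)} = 160 + 2 u$ ($O{\left(u \right)} = 2 u + 160 = 160 + 2 u$)
$\frac{1}{O{\left(-388 \right)} + 191823} = \frac{1}{\left(160 + 2 \left(-388\right)\right) + 191823} = \frac{1}{\left(160 - 776\right) + 191823} = \frac{1}{-616 + 191823} = \frac{1}{191207}$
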